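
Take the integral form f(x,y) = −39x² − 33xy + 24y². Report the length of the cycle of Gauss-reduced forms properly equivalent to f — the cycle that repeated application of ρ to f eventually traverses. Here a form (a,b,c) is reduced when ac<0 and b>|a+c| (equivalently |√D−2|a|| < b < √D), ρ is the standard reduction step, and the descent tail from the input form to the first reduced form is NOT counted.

D = 4833, ⌊√D⌋ = 69
descent: ρ → (24,33,-39)  [lands on river]
river: ρ → (-39,45,18)
river: ρ → (18,63,-12)
river: ρ → (-12,57,33)
river: ρ → (33,9,-36)
river: ρ → (-36,63,6)
river: ρ → (6,69,-3)
river: ρ → (-3,69,6)
river: ρ → (6,63,-36)
river: ρ → (-36,9,33)
river: ρ → (33,57,-12)
river: ρ → (-12,63,18)
river: ρ → (18,45,-39)
river: ρ → (-39,33,24)
river: ρ → (24,63,-9)
river: ρ → (-9,63,24)
ρ-cycle length = 16 (tail of 1 descent step not counted)

16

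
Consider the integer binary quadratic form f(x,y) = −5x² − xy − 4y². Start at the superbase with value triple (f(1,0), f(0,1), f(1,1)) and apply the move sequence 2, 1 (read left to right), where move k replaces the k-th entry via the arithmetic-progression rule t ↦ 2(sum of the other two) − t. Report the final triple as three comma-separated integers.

start (-5,-4,-10) = (f(1,0),f(0,1),f(1,1))
replace slot 2: 2·((-5)+(-10)) − (-4) = -26 → (-5,-26,-10)
replace slot 1: 2·((-26)+(-10)) − (-5) = -67 → (-67,-26,-10)

-67,-26,-10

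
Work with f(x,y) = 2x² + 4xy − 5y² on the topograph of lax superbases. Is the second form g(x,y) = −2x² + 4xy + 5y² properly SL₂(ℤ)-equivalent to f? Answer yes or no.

D₁ = 56, D₂ = 56
river cycle of f (length 4): (-5, 6, 1), (1, 6, -5), (-5, 4, 2), (2, 4, -5)
river cycle of g (length 4): (5, 6, -1), (-1, 6, 5), (5, 4, -2), (-2, 4, 5)
cycles differ ⇒ inequivalent

no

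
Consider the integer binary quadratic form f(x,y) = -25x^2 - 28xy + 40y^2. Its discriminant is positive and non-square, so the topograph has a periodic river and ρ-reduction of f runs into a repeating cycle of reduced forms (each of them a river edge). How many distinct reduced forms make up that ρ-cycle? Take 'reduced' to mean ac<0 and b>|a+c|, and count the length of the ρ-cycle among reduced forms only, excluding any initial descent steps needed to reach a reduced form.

D = 4784, ⌊√D⌋ = 69
descent: ρ → (40,28,-25)  [lands on river]
river: ρ → (-25,22,43)
river: ρ → (43,64,-4)
river: ρ → (-4,64,43)
river: ρ → (43,22,-25)
river: ρ → (-25,28,40)
river: ρ → (40,52,-13)
river: ρ → (-13,52,40)
ρ-cycle length = 8 (tail of 1 descent step not counted)

8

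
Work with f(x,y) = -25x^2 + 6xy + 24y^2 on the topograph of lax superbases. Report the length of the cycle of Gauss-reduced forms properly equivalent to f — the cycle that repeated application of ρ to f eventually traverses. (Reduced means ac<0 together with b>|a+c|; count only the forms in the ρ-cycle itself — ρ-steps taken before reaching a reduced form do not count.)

D = 2436, ⌊√D⌋ = 49
river: ρ → (24,42,-7)
river: ρ → (-7,42,24)
river: ρ → (24,6,-25)
river: ρ → (-25,44,5)
river: ρ → (5,46,-16)
river: ρ → (-16,18,33)
river: ρ → (33,48,-1)
river: ρ → (-1,48,33)
river: ρ → (33,18,-16)
river: ρ → (-16,46,5)
river: ρ → (5,44,-25)
river: ρ → (-25,6,24)
ρ-cycle length = 12 (tail of 0 descent steps not counted)

12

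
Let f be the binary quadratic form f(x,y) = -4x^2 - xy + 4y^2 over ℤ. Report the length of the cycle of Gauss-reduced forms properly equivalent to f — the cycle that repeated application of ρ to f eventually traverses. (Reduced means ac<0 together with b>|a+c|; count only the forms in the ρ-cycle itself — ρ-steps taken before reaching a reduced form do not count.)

D = 65, ⌊√D⌋ = 8
descent: ρ → (4,1,-4)  [lands on river]
river: ρ → (-4,7,1)
river: ρ → (1,7,-4)
river: ρ → (-4,1,4)
river: ρ → (4,7,-1)
river: ρ → (-1,7,4)
ρ-cycle length = 6 (tail of 1 descent step not counted)

6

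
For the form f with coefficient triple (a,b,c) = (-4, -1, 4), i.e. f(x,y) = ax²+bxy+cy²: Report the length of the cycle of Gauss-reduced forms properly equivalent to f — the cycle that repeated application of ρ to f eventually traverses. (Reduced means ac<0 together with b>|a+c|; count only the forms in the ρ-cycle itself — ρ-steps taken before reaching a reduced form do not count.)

D = 65, ⌊√D⌋ = 8
descent: ρ → (4,1,-4)  [lands on river]
river: ρ → (-4,7,1)
river: ρ → (1,7,-4)
river: ρ → (-4,1,4)
river: ρ → (4,7,-1)
river: ρ → (-1,7,4)
ρ-cycle length = 6 (tail of 1 descent step not counted)

6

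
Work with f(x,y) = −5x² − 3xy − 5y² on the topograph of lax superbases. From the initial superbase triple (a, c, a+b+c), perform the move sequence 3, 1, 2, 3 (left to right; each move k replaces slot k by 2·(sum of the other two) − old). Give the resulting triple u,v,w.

start (-5,-5,-13) = (f(1,0),f(0,1),f(1,1))
replace slot 3: 2·((-5)+(-5)) − (-13) = -7 → (-5,-5,-7)
replace slot 1: 2·((-5)+(-7)) − (-5) = -19 → (-19,-5,-7)
replace slot 2: 2·((-19)+(-7)) − (-5) = -47 → (-19,-47,-7)
replace slot 3: 2·((-19)+(-47)) − (-7) = -125 → (-19,-47,-125)

-19,-47,-125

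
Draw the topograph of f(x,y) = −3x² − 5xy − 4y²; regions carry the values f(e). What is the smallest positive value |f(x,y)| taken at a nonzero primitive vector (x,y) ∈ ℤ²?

translate: b→-1 (≡5 mod 6), so (3,5,4)→(3,-1,2)
flip: (3,-1,2)→(2,1,3)
reduced (well bottom): (2,1,3) with a≤c, −a<b≤a
well minimum |f| = |-2| = 2 (negative-definite)

2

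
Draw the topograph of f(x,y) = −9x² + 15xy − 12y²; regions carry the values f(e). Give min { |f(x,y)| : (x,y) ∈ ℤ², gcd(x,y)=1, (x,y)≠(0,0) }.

translate: b→3 (≡-15 mod 18), so (9,-15,12)→(9,3,6)
flip: (9,3,6)→(6,-3,9)
reduced (well bottom): (6,-3,9) with a≤c, −a<b≤a
well minimum |f| = |-6| = 6 (negative-definite)

6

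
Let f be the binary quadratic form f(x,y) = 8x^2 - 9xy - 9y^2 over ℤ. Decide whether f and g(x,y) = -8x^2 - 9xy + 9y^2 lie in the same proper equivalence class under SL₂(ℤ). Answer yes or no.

D₁ = 369, D₂ = 369
river cycle of f (length 16): (-9, 9, 8), (8, 7, -10), (-10, 13, 5), (5, 17, -4), (-4, 15, 9), (9, 3, -10), (-10, 17, 2), (2, 19, -1), (-1, 19, 2), (2, 17, -10), … (6 more)
river cycle of g (length 16): (9, 9, -8), (-8, 7, 10), (10, 13, -5), (-5, 17, 4), (4, 15, -9), (-9, 3, 10), (10, 17, -2), (-2, 19, 1), (1, 19, -2), (-2, 17, 10), … (6 more)
cycles differ ⇒ inequivalent

no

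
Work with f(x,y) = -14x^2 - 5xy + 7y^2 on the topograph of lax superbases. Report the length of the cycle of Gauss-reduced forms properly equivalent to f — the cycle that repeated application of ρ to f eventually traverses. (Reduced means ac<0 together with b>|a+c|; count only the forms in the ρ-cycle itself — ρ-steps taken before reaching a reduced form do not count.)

D = 417, ⌊√D⌋ = 20
descent: ρ → (7,19,-2)  [lands on river]
river: ρ → (-2,17,16)
river: ρ → (16,15,-3)
river: ρ → (-3,15,16)
river: ρ → (16,17,-2)
river: ρ → (-2,19,7)
river: ρ → (7,9,-12)
river: ρ → (-12,15,4)
river: ρ → (4,17,-8)
river: ρ → (-8,15,6)
river: ρ → (6,9,-14)
river: ρ → (-14,19,1)
river: ρ → (1,19,-14)
river: ρ → (-14,9,6)
river: ρ → (6,15,-8)
river: ρ → (-8,17,4)
river: ρ → (4,15,-12)
river: ρ → (-12,9,7)
ρ-cycle length = 18 (tail of 1 descent step not counted)

18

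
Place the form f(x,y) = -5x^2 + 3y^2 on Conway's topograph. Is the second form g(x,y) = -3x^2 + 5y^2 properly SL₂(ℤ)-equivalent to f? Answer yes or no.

D₁ = 60, D₂ = 60
river cycle of f (length 2): (3, 6, -2), (-2, 6, 3)
river cycle of g (length 2): (-3, 6, 2), (2, 6, -3)
cycles differ ⇒ inequivalent

no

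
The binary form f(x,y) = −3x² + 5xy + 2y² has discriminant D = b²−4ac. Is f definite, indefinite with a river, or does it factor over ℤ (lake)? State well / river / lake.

D = b²−4ac = 5² − 4·(-3)·2 = 49
D = 7² is a perfect square ⇒ form factors over ℤ ⇒ lakes

lake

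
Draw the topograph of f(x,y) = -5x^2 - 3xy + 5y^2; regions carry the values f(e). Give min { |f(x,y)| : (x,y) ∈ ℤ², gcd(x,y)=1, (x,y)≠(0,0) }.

descent: ρ → (5,3,-5)  [lands on river]
river: ρ → (-5,7,3)
river: ρ → (3,5,-7)
river: ρ → (-7,9,1)
river: ρ → (1,9,-7)
river: ρ → (-7,5,3)
river: ρ → (3,7,-5)
river: ρ → (-5,3,5)
river: ρ → (5,7,-3)
river: ρ → (-3,5,7)
river: ρ → (7,9,-1)
river: ρ → (-1,9,7)
river: ρ → (7,5,-3)
river: ρ → (-3,7,5)
closes: descent 1, river 14
min |a| on river = 1

1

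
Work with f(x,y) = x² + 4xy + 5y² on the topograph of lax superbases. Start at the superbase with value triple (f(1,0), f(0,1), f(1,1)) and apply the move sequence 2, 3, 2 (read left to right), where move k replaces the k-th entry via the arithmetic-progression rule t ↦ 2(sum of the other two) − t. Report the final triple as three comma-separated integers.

start (1,5,10) = (f(1,0),f(0,1),f(1,1))
replace slot 2: 2·(1+10) − 5 = 17 → (1,17,10)
replace slot 3: 2·(1+17) − 10 = 26 → (1,17,26)
replace slot 2: 2·(1+26) − 17 = 37 → (1,37,26)

1,37,26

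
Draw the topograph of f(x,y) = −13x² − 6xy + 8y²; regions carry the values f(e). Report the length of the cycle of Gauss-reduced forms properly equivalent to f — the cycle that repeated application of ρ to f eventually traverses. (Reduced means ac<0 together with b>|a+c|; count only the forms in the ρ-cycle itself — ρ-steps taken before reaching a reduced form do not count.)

D = 452, ⌊√D⌋ = 21
descent: ρ → (8,6,-13)  [lands on river]
river: ρ → (-13,20,1)
river: ρ → (1,20,-13)
river: ρ → (-13,6,8)
river: ρ → (8,10,-11)
river: ρ → (-11,12,7)
river: ρ → (7,16,-7)
river: ρ → (-7,12,11)
river: ρ → (11,10,-8)
river: ρ → (-8,6,13)
river: ρ → (13,20,-1)
river: ρ → (-1,20,13)
river: ρ → (13,6,-8)
river: ρ → (-8,10,11)
river: ρ → (11,12,-7)
river: ρ → (-7,16,7)
river: ρ → (7,12,-11)
river: ρ → (-11,10,8)
ρ-cycle length = 18 (tail of 1 descent step not counted)

18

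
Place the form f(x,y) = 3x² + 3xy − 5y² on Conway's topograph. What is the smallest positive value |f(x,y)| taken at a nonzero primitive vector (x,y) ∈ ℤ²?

river: ρ → (-5,7,1)
river: ρ → (1,7,-5)
river: ρ → (-5,3,3)
river: ρ → (3,3,-5)
closes: descent 0, river 4
min |a| on river = 1

1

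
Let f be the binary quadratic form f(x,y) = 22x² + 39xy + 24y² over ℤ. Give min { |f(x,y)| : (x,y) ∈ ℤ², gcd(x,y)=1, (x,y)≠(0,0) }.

translate: b→-5 (≡39 mod 44), so (22,39,24)→(22,-5,7)
flip: (22,-5,7)→(7,5,22)
reduced (well bottom): (7,5,22) with a≤c, −a<b≤a
well minimum = a = 7

7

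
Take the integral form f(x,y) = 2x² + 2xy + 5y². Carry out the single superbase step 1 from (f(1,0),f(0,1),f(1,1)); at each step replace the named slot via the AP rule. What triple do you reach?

start (2,5,9) = (f(1,0),f(0,1),f(1,1))
replace slot 1: 2·(5+9) − 2 = 26 → (26,5,9)

26,5,9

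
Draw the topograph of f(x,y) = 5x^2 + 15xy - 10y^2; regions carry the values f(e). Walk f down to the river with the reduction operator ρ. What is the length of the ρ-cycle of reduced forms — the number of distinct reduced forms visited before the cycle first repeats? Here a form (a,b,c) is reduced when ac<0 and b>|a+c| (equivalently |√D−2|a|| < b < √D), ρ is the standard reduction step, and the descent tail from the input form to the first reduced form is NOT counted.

D = 425, ⌊√D⌋ = 20
river: ρ → (-10,5,10)
river: ρ → (10,15,-5)
river: ρ → (-5,15,10)
river: ρ → (10,5,-10)
river: ρ → (-10,15,5)
river: ρ → (5,15,-10)
ρ-cycle length = 6 (tail of 0 descent steps not counted)

6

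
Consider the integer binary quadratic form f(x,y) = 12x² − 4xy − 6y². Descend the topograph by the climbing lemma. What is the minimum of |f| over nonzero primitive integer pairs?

descent: ρ → (-6,16,2)  [lands on river]
river: ρ → (2,16,-6)
river: ρ → (-6,8,10)
river: ρ → (10,12,-4)
river: ρ → (-4,12,10)
river: ρ → (10,8,-6)
closes: descent 1, river 6
min |a| on river = 2

2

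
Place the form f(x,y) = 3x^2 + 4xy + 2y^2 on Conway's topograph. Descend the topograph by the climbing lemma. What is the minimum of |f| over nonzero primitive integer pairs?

translate: b→-2 (≡4 mod 6), so (3,4,2)→(3,-2,1)
flip: (3,-2,1)→(1,2,3)
translate: b→0 (≡2 mod 2), so (1,2,3)→(1,0,2)
reduced (well bottom): (1,0,2) with a≤c, −a<b≤a
well minimum = a = 1

1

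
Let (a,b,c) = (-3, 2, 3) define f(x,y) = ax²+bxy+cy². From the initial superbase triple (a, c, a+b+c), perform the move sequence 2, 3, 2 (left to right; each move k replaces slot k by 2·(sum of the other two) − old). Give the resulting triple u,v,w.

start (-3,3,2) = (f(1,0),f(0,1),f(1,1))
replace slot 2: 2·((-3)+2) − 3 = -5 → (-3,-5,2)
replace slot 3: 2·((-3)+(-5)) − 2 = -18 → (-3,-5,-18)
replace slot 2: 2·((-3)+(-18)) − (-5) = -37 → (-3,-37,-18)

-3,-37,-18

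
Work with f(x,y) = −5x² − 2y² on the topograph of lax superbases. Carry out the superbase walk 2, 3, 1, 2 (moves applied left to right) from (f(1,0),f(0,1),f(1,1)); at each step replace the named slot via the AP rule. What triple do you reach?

start (-5,-2,-7) = (f(1,0),f(0,1),f(1,1))
replace slot 2: 2·((-5)+(-7)) − (-2) = -22 → (-5,-22,-7)
replace slot 3: 2·((-5)+(-22)) − (-7) = -47 → (-5,-22,-47)
replace slot 1: 2·((-22)+(-47)) − (-5) = -133 → (-133,-22,-47)
replace slot 2: 2·((-133)+(-47)) − (-22) = -338 → (-133,-338,-47)

-133,-338,-47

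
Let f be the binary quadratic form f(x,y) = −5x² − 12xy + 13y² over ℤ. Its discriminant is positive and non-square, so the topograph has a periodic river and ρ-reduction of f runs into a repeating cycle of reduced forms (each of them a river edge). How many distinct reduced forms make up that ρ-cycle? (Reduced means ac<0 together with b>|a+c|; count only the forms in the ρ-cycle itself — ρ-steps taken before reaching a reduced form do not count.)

D = 404, ⌊√D⌋ = 20
descent: ρ → (13,12,-5)  [lands on river]
river: ρ → (-5,18,4)
river: ρ → (4,14,-13)
river: ρ → (-13,12,5)
river: ρ → (5,18,-4)
river: ρ → (-4,14,13)
ρ-cycle length = 6 (tail of 1 descent step not counted)

6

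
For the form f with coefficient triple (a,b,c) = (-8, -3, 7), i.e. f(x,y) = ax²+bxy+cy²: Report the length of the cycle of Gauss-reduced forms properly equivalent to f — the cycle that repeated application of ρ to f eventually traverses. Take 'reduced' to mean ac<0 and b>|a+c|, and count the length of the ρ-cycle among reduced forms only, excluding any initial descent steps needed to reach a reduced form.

D = 233, ⌊√D⌋ = 15
descent: ρ → (7,3,-8)  [lands on river]
river: ρ → (-8,13,2)
river: ρ → (2,15,-1)
river: ρ → (-1,15,2)
river: ρ → (2,13,-8)
river: ρ → (-8,3,7)
river: ρ → (7,11,-4)
river: ρ → (-4,13,4)
river: ρ → (4,11,-7)
river: ρ → (-7,3,8)
river: ρ → (8,13,-2)
river: ρ → (-2,15,1)
river: ρ → (1,15,-2)
river: ρ → (-2,13,8)
river: ρ → (8,3,-7)
river: ρ → (-7,11,4)
river: ρ → (4,13,-4)
river: ρ → (-4,11,7)
ρ-cycle length = 18 (tail of 1 descent step not counted)

18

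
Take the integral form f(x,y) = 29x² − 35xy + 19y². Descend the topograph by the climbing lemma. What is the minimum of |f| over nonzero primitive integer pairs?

translate: b→23 (≡-35 mod 58), so (29,-35,19)→(29,23,13)
flip: (29,23,13)→(13,-23,29)
translate: b→3 (≡-23 mod 26), so (13,-23,29)→(13,3,19)
reduced (well bottom): (13,3,19) with a≤c, −a<b≤a
well minimum = a = 13

13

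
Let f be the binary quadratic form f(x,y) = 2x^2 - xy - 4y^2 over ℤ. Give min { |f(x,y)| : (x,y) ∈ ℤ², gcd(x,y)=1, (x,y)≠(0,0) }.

descent: ρ → (-4,1,2)
descent: ρ → (2,3,-3)  [lands on river]
river: ρ → (-3,3,2)
river: ρ → (2,5,-1)
river: ρ → (-1,5,2)
closes: descent 2, river 4
min |a| on river = 1

1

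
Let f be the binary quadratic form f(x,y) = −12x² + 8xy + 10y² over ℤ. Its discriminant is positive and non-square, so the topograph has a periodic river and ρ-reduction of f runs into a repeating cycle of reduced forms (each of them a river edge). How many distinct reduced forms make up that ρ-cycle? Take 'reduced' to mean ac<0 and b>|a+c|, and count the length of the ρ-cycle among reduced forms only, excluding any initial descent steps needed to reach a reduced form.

D = 544, ⌊√D⌋ = 23
river: ρ → (10,12,-10)
river: ρ → (-10,8,12)
river: ρ → (12,16,-6)
river: ρ → (-6,20,6)
river: ρ → (6,16,-12)
river: ρ → (-12,8,10)
ρ-cycle length = 6 (tail of 0 descent steps not counted)

6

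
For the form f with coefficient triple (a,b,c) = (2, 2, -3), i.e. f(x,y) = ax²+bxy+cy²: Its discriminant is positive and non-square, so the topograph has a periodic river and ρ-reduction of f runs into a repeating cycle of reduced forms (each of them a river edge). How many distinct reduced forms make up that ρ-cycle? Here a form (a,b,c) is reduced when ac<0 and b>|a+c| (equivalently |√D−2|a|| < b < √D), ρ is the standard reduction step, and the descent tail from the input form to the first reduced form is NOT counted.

D = 28, ⌊√D⌋ = 5
river: ρ → (-3,4,1)
river: ρ → (1,4,-3)
river: ρ → (-3,2,2)
river: ρ → (2,2,-3)
ρ-cycle length = 4 (tail of 0 descent steps not counted)

4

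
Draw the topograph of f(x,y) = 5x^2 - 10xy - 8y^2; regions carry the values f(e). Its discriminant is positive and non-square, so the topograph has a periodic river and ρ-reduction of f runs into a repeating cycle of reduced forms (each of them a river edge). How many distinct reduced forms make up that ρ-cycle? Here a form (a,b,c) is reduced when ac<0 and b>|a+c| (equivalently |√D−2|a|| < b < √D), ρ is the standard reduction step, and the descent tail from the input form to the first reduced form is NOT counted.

D = 260, ⌊√D⌋ = 16
descent: ρ → (-8,10,5)  [lands on river]
river: ρ → (5,10,-8)
river: ρ → (-8,6,7)
river: ρ → (7,8,-7)
river: ρ → (-7,6,8)
river: ρ → (8,10,-5)
river: ρ → (-5,10,8)
river: ρ → (8,6,-7)
river: ρ → (-7,8,7)
river: ρ → (7,6,-8)
ρ-cycle length = 10 (tail of 1 descent step not counted)

10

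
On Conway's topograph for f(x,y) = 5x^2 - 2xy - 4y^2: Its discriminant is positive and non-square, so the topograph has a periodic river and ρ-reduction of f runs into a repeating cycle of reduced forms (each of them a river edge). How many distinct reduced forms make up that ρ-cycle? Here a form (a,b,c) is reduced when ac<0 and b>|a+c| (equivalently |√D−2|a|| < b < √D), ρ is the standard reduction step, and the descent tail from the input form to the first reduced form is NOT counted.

D = 84, ⌊√D⌋ = 9
descent: ρ → (-4,2,5)  [lands on river]
river: ρ → (5,8,-1)
river: ρ → (-1,8,5)
river: ρ → (5,2,-4)
river: ρ → (-4,6,3)
river: ρ → (3,6,-4)
ρ-cycle length = 6 (tail of 1 descent step not counted)

6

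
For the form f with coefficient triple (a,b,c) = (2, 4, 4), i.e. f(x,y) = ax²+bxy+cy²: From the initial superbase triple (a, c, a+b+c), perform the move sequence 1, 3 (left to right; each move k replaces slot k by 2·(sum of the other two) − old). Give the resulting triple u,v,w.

start (2,4,10) = (f(1,0),f(0,1),f(1,1))
replace slot 1: 2·(4+10) − 2 = 26 → (26,4,10)
replace slot 3: 2·(26+4) − 10 = 50 → (26,4,50)

26,4,50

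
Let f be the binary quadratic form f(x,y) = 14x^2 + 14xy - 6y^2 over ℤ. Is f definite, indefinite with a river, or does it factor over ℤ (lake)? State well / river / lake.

D = b²−4ac = 14² − 4·14·(-6) = 532
D > 0 non-square ⇒ indefinite ⇒ periodic river

river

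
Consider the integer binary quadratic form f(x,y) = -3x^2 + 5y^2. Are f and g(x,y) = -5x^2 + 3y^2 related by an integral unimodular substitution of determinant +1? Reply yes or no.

D₁ = 60, D₂ = 60
river cycle of f (length 2): (-3, 6, 2), (2, 6, -3)
river cycle of g (length 2): (3, 6, -2), (-2, 6, 3)
cycles differ ⇒ inequivalent

no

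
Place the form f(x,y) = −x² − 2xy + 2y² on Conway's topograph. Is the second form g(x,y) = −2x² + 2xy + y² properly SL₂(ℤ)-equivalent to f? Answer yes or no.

D₁ = 12, D₂ = 12
river cycle of f (length 2): (2, 2, -1), (-1, 2, 2)
river cycle of g (length 2): (1, 2, -2), (-2, 2, 1)
cycles differ ⇒ inequivalent

no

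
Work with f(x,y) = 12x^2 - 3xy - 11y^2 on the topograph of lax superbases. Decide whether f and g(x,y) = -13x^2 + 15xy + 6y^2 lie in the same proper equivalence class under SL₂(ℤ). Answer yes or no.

D₁ = 537, D₂ = 537
river cycle of f (length 16): (-11, 3, 12), (12, 21, -2), (-2, 23, 1), (1, 23, -2), (-2, 21, 12), (12, 3, -11), (-11, 19, 4), (4, 21, -6), (-6, 15, 13), (13, 11, -8), … (6 more)
river cycle of g (length 16): (6, 21, -4), (-4, 19, 11), (11, 3, -12), (-12, 21, 2), (2, 23, -1), (-1, 23, 2), (2, 21, -12), (-12, 3, 11), (11, 19, -4), (-4, 21, 6), … (6 more)
cycles differ ⇒ inequivalent

no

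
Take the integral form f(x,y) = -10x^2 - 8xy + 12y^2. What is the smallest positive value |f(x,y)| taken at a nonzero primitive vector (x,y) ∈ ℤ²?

descent: ρ → (12,8,-10)  [lands on river]
river: ρ → (-10,12,10)
river: ρ → (10,8,-12)
river: ρ → (-12,16,6)
river: ρ → (6,20,-6)
river: ρ → (-6,16,12)
closes: descent 1, river 6
min |a| on river = 6

6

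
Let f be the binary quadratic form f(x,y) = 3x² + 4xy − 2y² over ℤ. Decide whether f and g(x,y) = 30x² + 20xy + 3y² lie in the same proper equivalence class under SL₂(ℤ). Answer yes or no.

D₁ = 40, D₂ = 40
river cycle of f (length 6): (-2, 4, 3), (3, 2, -3), (-3, 4, 2), (2, 4, -3), (-3, 2, 3), (3, 4, -2)
river cycle of g (length 6): (3, 4, -2), (-2, 4, 3), (3, 2, -3), (-3, 4, 2), (2, 4, -3), (-3, 2, 3)
cycles coincide ⇒ equivalent

yes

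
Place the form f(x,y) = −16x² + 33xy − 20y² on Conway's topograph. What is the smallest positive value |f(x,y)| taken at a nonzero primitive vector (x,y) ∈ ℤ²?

translate: b→-1 (≡-33 mod 32), so (16,-33,20)→(16,-1,3)
flip: (16,-1,3)→(3,1,16)
reduced (well bottom): (3,1,16) with a≤c, −a<b≤a
well minimum |f| = |-3| = 3 (negative-definite)

3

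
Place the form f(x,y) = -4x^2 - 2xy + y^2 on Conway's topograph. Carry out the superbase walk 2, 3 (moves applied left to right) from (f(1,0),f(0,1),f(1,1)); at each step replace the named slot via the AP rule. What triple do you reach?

start (-4,1,-5) = (f(1,0),f(0,1),f(1,1))
replace slot 2: 2·((-4)+(-5)) − 1 = -19 → (-4,-19,-5)
replace slot 3: 2·((-4)+(-19)) − (-5) = -41 → (-4,-19,-41)

-4,-19,-41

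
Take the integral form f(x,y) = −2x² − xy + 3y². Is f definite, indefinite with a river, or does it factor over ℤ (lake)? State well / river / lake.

D = b²−4ac = (-1)² − 4·(-2)·3 = 25
D = 5² is a perfect square ⇒ form factors over ℤ ⇒ lakes

lake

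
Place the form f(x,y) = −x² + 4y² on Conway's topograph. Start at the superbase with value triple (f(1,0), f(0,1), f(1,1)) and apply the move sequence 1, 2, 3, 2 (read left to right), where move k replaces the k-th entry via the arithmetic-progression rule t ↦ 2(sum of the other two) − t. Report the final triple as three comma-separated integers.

start (-1,4,3) = (f(1,0),f(0,1),f(1,1))
replace slot 1: 2·(4+3) − (-1) = 15 → (15,4,3)
replace slot 2: 2·(15+3) − 4 = 32 → (15,32,3)
replace slot 3: 2·(15+32) − 3 = 91 → (15,32,91)
replace slot 2: 2·(15+91) − 32 = 180 → (15,180,91)

15,180,91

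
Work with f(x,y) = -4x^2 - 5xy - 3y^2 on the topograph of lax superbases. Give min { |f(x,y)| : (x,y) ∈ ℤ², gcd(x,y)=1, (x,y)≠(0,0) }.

translate: b→-3 (≡5 mod 8), so (4,5,3)→(4,-3,2)
flip: (4,-3,2)→(2,3,4)
translate: b→-1 (≡3 mod 4), so (2,3,4)→(2,-1,3)
reduced (well bottom): (2,-1,3) with a≤c, −a<b≤a
well minimum |f| = |-2| = 2 (negative-definite)

2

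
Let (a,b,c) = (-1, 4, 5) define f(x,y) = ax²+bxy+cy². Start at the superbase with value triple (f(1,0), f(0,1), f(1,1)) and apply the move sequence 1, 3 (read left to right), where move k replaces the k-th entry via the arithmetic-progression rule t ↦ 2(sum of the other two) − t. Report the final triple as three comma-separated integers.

start (-1,5,8) = (f(1,0),f(0,1),f(1,1))
replace slot 1: 2·(5+8) − (-1) = 27 → (27,5,8)
replace slot 3: 2·(27+5) − 8 = 56 → (27,5,56)

27,5,56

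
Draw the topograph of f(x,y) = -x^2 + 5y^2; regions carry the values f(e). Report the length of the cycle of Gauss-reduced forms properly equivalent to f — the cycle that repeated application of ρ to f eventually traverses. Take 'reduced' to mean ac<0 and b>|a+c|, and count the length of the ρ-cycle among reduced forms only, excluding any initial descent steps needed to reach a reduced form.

D = 20, ⌊√D⌋ = 4
descent: ρ → (5,0,-1)
descent: ρ → (-1,4,1)  [lands on river]
river: ρ → (1,4,-1)
ρ-cycle length = 2 (tail of 2 descent steps not counted)

2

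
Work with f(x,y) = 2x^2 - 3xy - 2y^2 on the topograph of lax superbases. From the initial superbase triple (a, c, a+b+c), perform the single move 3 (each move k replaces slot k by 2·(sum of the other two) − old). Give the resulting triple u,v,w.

start (2,-2,-3) = (f(1,0),f(0,1),f(1,1))
replace slot 3: 2·(2+(-2)) − (-3) = 3 → (2,-2,3)

2,-2,3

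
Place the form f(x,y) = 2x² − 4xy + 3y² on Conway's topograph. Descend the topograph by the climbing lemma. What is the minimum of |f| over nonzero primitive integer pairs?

translate: b→0 (≡-4 mod 4), so (2,-4,3)→(2,0,1)
flip: (2,0,1)→(1,0,2)
reduced (well bottom): (1,0,2) with a≤c, −a<b≤a
well minimum = a = 1

1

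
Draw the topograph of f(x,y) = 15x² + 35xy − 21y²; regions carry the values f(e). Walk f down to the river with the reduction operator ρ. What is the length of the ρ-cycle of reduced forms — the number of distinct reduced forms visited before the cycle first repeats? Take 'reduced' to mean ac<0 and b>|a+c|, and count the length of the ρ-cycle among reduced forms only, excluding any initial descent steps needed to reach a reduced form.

D = 2485, ⌊√D⌋ = 49
river: ρ → (-21,49,1)
river: ρ → (1,49,-21)
river: ρ → (-21,35,15)
river: ρ → (15,25,-31)
river: ρ → (-31,37,9)
river: ρ → (9,35,-35)
river: ρ → (-35,35,9)
river: ρ → (9,37,-31)
river: ρ → (-31,25,15)
river: ρ → (15,35,-21)
ρ-cycle length = 10 (tail of 0 descent steps not counted)

10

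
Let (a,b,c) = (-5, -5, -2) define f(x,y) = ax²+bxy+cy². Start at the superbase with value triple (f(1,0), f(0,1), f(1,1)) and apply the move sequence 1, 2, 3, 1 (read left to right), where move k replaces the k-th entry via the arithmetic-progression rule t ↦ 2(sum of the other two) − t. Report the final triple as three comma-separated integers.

start (-5,-2,-12) = (f(1,0),f(0,1),f(1,1))
replace slot 1: 2·((-2)+(-12)) − (-5) = -23 → (-23,-2,-12)
replace slot 2: 2·((-23)+(-12)) − (-2) = -68 → (-23,-68,-12)
replace slot 3: 2·((-23)+(-68)) − (-12) = -170 → (-23,-68,-170)
replace slot 1: 2·((-68)+(-170)) − (-23) = -453 → (-453,-68,-170)

-453,-68,-170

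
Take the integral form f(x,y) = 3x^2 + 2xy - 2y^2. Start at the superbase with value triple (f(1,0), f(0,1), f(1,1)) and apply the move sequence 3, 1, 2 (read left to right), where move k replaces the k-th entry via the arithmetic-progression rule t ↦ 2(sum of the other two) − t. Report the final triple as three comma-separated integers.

start (3,-2,3) = (f(1,0),f(0,1),f(1,1))
replace slot 3: 2·(3+(-2)) − 3 = -1 → (3,-2,-1)
replace slot 1: 2·((-2)+(-1)) − 3 = -9 → (-9,-2,-1)
replace slot 2: 2·((-9)+(-1)) − (-2) = -18 → (-9,-18,-1)

-9,-18,-1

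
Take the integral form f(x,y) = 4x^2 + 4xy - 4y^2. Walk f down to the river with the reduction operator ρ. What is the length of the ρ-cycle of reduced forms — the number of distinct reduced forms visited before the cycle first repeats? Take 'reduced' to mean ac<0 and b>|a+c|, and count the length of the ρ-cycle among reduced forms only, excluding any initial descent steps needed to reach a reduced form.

D = 80, ⌊√D⌋ = 8
river: ρ → (-4,4,4)
river: ρ → (4,4,-4)
ρ-cycle length = 2 (tail of 0 descent steps not counted)

2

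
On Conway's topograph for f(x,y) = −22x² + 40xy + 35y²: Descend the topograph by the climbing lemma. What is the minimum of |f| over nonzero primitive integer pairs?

river: ρ → (35,30,-27)
river: ρ → (-27,24,38)
river: ρ → (38,52,-13)
river: ρ → (-13,52,38)
river: ρ → (38,24,-27)
river: ρ → (-27,30,35)
river: ρ → (35,40,-22)
river: ρ → (-22,48,27)
river: ρ → (27,60,-10)
river: ρ → (-10,60,27)
river: ρ → (27,48,-22)
river: ρ → (-22,40,35)
closes: descent 0, river 12
min |a| on river = 10

10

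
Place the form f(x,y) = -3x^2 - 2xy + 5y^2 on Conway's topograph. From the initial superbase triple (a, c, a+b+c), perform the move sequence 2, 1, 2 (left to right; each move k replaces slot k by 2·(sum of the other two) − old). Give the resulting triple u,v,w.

start (-3,5,0) = (f(1,0),f(0,1),f(1,1))
replace slot 2: 2·((-3)+0) − 5 = -11 → (-3,-11,0)
replace slot 1: 2·((-11)+0) − (-3) = -19 → (-19,-11,0)
replace slot 2: 2·((-19)+0) − (-11) = -27 → (-19,-27,0)

-19,-27,0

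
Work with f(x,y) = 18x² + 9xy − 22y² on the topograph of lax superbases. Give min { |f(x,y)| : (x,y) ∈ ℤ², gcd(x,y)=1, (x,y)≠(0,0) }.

river: ρ → (-22,35,5)
river: ρ → (5,35,-22)
river: ρ → (-22,9,18)
river: ρ → (18,27,-13)
river: ρ → (-13,25,20)
river: ρ → (20,15,-18)
river: ρ → (-18,21,17)
river: ρ → (17,13,-22)
river: ρ → (-22,31,8)
river: ρ → (8,33,-18)
river: ρ → (-18,39,2)
river: ρ → (2,37,-37)
river: ρ → (-37,37,2)
river: ρ → (2,39,-18)
river: ρ → (-18,33,8)
river: ρ → (8,31,-22)
river: ρ → (-22,13,17)
river: ρ → (17,21,-18)
river: ρ → (-18,15,20)
river: ρ → (20,25,-13)
river: ρ → (-13,27,18)
river: ρ → (18,9,-22)
closes: descent 0, river 22
min |a| on river = 2

2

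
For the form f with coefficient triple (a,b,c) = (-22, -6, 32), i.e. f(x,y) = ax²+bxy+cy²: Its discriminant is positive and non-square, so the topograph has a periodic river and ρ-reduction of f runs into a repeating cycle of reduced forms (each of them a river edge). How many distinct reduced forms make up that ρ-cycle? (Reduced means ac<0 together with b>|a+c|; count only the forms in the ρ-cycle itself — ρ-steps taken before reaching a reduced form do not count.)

D = 2852, ⌊√D⌋ = 53
descent: ρ → (32,6,-22)
descent: ρ → (-22,38,16)  [lands on river]
river: ρ → (16,26,-34)
river: ρ → (-34,42,8)
river: ρ → (8,38,-44)
river: ρ → (-44,50,2)
river: ρ → (2,50,-44)
river: ρ → (-44,38,8)
river: ρ → (8,42,-34)
river: ρ → (-34,26,16)
river: ρ → (16,38,-22)
river: ρ → (-22,50,4)
river: ρ → (4,46,-46)
river: ρ → (-46,46,4)
river: ρ → (4,50,-22)
ρ-cycle length = 14 (tail of 2 descent steps not counted)

14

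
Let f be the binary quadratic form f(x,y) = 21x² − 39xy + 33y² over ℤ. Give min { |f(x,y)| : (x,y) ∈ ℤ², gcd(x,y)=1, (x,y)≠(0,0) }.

translate: b→3 (≡-39 mod 42), so (21,-39,33)→(21,3,15)
flip: (21,3,15)→(15,-3,21)
reduced (well bottom): (15,-3,21) with a≤c, −a<b≤a
well minimum = a = 15

15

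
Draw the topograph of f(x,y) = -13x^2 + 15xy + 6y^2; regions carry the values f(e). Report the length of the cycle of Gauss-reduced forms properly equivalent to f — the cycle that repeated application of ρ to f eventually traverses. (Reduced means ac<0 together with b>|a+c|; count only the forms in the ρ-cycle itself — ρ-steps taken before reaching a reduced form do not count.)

D = 537, ⌊√D⌋ = 23
river: ρ → (6,21,-4)
river: ρ → (-4,19,11)
river: ρ → (11,3,-12)
river: ρ → (-12,21,2)
river: ρ → (2,23,-1)
river: ρ → (-1,23,2)
river: ρ → (2,21,-12)
river: ρ → (-12,3,11)
river: ρ → (11,19,-4)
river: ρ → (-4,21,6)
river: ρ → (6,15,-13)
river: ρ → (-13,11,8)
river: ρ → (8,21,-3)
river: ρ → (-3,21,8)
river: ρ → (8,11,-13)
river: ρ → (-13,15,6)
ρ-cycle length = 16 (tail of 0 descent steps not counted)

16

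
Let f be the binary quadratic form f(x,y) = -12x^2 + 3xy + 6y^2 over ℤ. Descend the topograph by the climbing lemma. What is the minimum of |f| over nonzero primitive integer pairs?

descent: ρ → (6,9,-9)  [lands on river]
river: ρ → (-9,9,6)
river: ρ → (6,15,-3)
river: ρ → (-3,15,6)
closes: descent 1, river 4
min |a| on river = 3

3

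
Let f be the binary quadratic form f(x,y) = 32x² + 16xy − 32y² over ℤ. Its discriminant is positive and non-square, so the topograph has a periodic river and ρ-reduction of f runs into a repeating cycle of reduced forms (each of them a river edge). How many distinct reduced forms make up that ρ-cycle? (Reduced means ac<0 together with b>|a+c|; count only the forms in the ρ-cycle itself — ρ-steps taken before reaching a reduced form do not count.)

D = 4352, ⌊√D⌋ = 65
river: ρ → (-32,48,16)
river: ρ → (16,48,-32)
river: ρ → (-32,16,32)
river: ρ → (32,48,-16)
river: ρ → (-16,48,32)
river: ρ → (32,16,-32)
ρ-cycle length = 6 (tail of 0 descent steps not counted)

6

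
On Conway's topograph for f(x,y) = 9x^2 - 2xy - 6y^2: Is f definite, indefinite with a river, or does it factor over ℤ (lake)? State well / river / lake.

D = b²−4ac = (-2)² − 4·9·(-6) = 220
D > 0 non-square ⇒ indefinite ⇒ periodic river

river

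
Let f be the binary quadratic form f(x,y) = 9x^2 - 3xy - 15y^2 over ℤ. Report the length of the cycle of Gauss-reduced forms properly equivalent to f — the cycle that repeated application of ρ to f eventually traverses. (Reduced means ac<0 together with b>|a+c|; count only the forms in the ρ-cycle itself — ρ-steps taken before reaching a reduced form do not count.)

D = 549, ⌊√D⌋ = 23
descent: ρ → (-15,3,9)
descent: ρ → (9,15,-9)  [lands on river]
river: ρ → (-9,21,3)
river: ρ → (3,21,-9)
river: ρ → (-9,15,9)
river: ρ → (9,21,-3)
river: ρ → (-3,21,9)
ρ-cycle length = 6 (tail of 2 descent steps not counted)

6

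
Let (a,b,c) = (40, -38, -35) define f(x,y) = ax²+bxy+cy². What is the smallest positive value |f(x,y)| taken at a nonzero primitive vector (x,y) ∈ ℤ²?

descent: ρ → (-35,38,40)  [lands on river]
river: ρ → (40,42,-33)
river: ρ → (-33,24,49)
river: ρ → (49,74,-8)
river: ρ → (-8,70,67)
river: ρ → (67,64,-11)
river: ρ → (-11,68,55)
river: ρ → (55,42,-24)
river: ρ → (-24,54,43)
river: ρ → (43,32,-35)
closes: descent 1, river 10
min |a| on river = 8

8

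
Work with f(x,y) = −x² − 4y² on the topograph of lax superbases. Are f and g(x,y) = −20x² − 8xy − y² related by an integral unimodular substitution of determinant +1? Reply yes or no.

D₁ = -16, D₂ = -16
f is negative-definite; reduce −f:
−f: reduced (well bottom): (1,0,4) with a≤c, −a<b≤a
flip sign back: reduced form of f is (-1,0,-4)
g is negative-definite; reduce −g:
−g: flip: (20,8,1)→(1,-8,20)
−g: translate: b→0 (≡-8 mod 2), so (1,-8,20)→(1,0,4)
−g: reduced (well bottom): (1,0,4) with a≤c, −a<b≤a
flip sign back: reduced form of g is (-1,0,-4)
reduced forms (-1, 0, -4) vs (-1, 0, -4) ⇒ equivalent

yes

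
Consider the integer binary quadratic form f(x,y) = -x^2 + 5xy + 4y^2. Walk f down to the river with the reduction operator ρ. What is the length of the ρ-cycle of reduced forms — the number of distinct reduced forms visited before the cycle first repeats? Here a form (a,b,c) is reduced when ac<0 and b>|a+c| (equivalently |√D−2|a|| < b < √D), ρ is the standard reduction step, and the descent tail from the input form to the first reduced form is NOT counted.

D = 41, ⌊√D⌋ = 6
river: ρ → (4,3,-2)
river: ρ → (-2,5,2)
river: ρ → (2,3,-4)
river: ρ → (-4,5,1)
river: ρ → (1,5,-4)
river: ρ → (-4,3,2)
river: ρ → (2,5,-2)
river: ρ → (-2,3,4)
river: ρ → (4,5,-1)
river: ρ → (-1,5,4)
ρ-cycle length = 10 (tail of 0 descent steps not counted)

10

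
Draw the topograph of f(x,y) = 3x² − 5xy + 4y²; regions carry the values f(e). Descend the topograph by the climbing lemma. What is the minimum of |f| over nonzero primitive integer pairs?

translate: b→1 (≡-5 mod 6), so (3,-5,4)→(3,1,2)
flip: (3,1,2)→(2,-1,3)
reduced (well bottom): (2,-1,3) with a≤c, −a<b≤a
well minimum = a = 2

2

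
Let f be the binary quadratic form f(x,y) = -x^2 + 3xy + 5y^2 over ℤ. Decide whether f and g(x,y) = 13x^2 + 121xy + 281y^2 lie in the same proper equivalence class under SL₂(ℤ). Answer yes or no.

D₁ = 29, D₂ = 29
river cycle of f (length 2): (-1, 5, 1), (1, 5, -1)
river cycle of g (length 2): (1, 5, -1), (-1, 5, 1)
cycles coincide ⇒ equivalent

yes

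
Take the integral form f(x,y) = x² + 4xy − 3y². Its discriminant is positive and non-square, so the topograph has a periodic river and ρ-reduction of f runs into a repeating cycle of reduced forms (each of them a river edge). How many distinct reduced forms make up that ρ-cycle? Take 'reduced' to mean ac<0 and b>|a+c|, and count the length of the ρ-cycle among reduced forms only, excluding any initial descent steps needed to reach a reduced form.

D = 28, ⌊√D⌋ = 5
river: ρ → (-3,2,2)
river: ρ → (2,2,-3)
river: ρ → (-3,4,1)
river: ρ → (1,4,-3)
ρ-cycle length = 4 (tail of 0 descent steps not counted)

4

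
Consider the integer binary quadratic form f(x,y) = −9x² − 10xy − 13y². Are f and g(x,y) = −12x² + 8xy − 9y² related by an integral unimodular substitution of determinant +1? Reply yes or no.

D₁ = -368, D₂ = -368
f is negative-definite; reduce −f:
−f: translate: b→-8 (≡10 mod 18), so (9,10,13)→(9,-8,12)
−f: reduced (well bottom): (9,-8,12) with a≤c, −a<b≤a
flip sign back: reduced form of f is (-9,8,-12)
g is negative-definite; reduce −g:
−g: flip: (12,-8,9)→(9,8,12)
−g: reduced (well bottom): (9,8,12) with a≤c, −a<b≤a
flip sign back: reduced form of g is (-9,-8,-12)
reduced forms (-9, 8, -12) vs (-9, -8, -12) ⇒ inequivalent

no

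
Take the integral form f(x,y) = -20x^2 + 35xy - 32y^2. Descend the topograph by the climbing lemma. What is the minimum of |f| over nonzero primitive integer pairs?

translate: b→5 (≡-35 mod 40), so (20,-35,32)→(20,5,17)
flip: (20,5,17)→(17,-5,20)
reduced (well bottom): (17,-5,20) with a≤c, −a<b≤a
well minimum |f| = |-17| = 17 (negative-definite)

17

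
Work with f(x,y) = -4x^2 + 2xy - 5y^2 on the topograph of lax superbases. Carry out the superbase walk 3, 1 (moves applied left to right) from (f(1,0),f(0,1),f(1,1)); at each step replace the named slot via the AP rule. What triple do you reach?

start (-4,-5,-7) = (f(1,0),f(0,1),f(1,1))
replace slot 3: 2·((-4)+(-5)) − (-7) = -11 → (-4,-5,-11)
replace slot 1: 2·((-5)+(-11)) − (-4) = -28 → (-28,-5,-11)

-28,-5,-11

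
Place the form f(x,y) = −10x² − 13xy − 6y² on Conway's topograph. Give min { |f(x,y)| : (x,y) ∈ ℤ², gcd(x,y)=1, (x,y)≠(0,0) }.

translate: b→-7 (≡13 mod 20), so (10,13,6)→(10,-7,3)
flip: (10,-7,3)→(3,7,10)
translate: b→1 (≡7 mod 6), so (3,7,10)→(3,1,6)
reduced (well bottom): (3,1,6) with a≤c, −a<b≤a
well minimum |f| = |-3| = 3 (negative-definite)

3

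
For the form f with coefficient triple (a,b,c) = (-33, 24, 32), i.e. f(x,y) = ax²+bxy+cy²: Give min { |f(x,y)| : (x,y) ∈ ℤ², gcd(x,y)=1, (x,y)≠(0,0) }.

river: ρ → (32,40,-25)
river: ρ → (-25,60,12)
river: ρ → (12,60,-25)
river: ρ → (-25,40,32)
river: ρ → (32,24,-33)
river: ρ → (-33,42,23)
river: ρ → (23,50,-25)
river: ρ → (-25,50,23)
river: ρ → (23,42,-33)
river: ρ → (-33,24,32)
closes: descent 0, river 10
min |a| on river = 12

12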